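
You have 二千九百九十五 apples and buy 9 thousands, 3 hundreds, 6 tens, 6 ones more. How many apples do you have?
Convert 二千九百九十五 (Chinese numeral) → 2×1000 + 9×100 + 9×10 + 5 = 2995 (decimal)
Convert 9 thousands, 3 hundreds, 6 tens, 6 ones (place-value notation) → 9×1000 + 3×100 + 6×10 + 6 = 9366 (decimal)
Compute 2995 + 9366 = 12361
12361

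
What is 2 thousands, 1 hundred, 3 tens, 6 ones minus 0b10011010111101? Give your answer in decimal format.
Convert 2 thousands, 1 hundred, 3 tens, 6 ones (place-value notation) → 2×1000 + 1×100 + 3×10 + 6 = 2136 (decimal)
Convert 0b10011010111101 (binary) → 8192 + 1024 + 512 + 128 + 32 + 16 + 8 + 4 + 1 = 9917 (decimal)
Compute 2136 - 9917 = -7781
-7781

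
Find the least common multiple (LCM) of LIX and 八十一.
Convert LIX (Roman numeral) → 50 + 9 = 59 (decimal)
Convert 八十一 (Chinese numeral) → 8×10 + 1 = 81 (decimal)
Compute lcm(59, 81) = 4779
4779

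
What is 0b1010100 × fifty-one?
Convert 0b1010100 (binary) → 64 + 16 + 4 = 84 (decimal)
Convert fifty-one (English words) → 51 (decimal)
Compute 84 × 51 = 4284
4284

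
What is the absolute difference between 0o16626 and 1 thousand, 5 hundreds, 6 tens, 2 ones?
Convert 0o16626 (octal) → 1×4096 + 6×512 + 6×64 + 2×8 + 6 = 7574 (decimal)
Convert 1 thousand, 5 hundreds, 6 tens, 2 ones (place-value notation) → 1×1000 + 5×100 + 6×10 + 2 = 1562 (decimal)
Compute |7574 - 1562| = 6012
6012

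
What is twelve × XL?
Convert twelve (English words) → 12 (decimal)
Convert XL (Roman numeral) → 40 (decimal)
Compute 12 × 40 = 480
480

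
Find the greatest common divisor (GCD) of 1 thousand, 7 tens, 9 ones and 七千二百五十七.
Convert 1 thousand, 7 tens, 9 ones (place-value notation) → 1×1000 + 7×10 + 9 = 1079 (decimal)
Convert 七千二百五十七 (Chinese numeral) → 7×1000 + 2×100 + 5×10 + 7 = 7257 (decimal)
Compute gcd(1079, 7257) = 1
1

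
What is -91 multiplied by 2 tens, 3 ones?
Convert 2 tens, 3 ones (place-value notation) → 2×10 + 3 = 23 (decimal)
Compute -91 × 23 = -2093
-2093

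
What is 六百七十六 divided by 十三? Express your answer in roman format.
Convert 六百七十六 (Chinese numeral) → 6×100 + 7×10 + 6 = 676 (decimal)
Convert 十三 (Chinese numeral) → 1×10 + 3 = 13 (decimal)
Compute 676 ÷ 13 = 52
Convert 52 (decimal) → 52 = 50 + 1 + 1 → LII (Roman numeral)
LII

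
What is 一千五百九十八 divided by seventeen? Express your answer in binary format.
Convert 一千五百九十八 (Chinese numeral) → 1×1000 + 5×100 + 9×10 + 8 = 1598 (decimal)
Convert seventeen (English words) → 17 (decimal)
Compute 1598 ÷ 17 = 94
Convert 94 (decimal) → 94 = 64 + 16 + 8 + 4 + 2 → 0b1011110 (binary)
0b1011110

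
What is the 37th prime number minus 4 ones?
The 37th prime number = 157
Convert 4 ones (place-value notation) → 4 (decimal)
Compute 157 - 4 = 153
153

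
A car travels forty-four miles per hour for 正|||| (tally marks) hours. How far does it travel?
Convert forty-four (English words) → 44 (decimal)
Convert 正|||| (tally marks) → 5 + 4 = 9 (decimal)
Compute 44 × 9 = 396
396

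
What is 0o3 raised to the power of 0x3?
Convert 0o3 (octal) → 3 (decimal)
Convert 0x3 (hexadecimal) → 3 (decimal)
Compute 3 ^ 3 = 27
27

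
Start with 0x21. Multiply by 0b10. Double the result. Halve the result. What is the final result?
Convert 0x21 (hexadecimal) → 2×16 + 1 = 33 (decimal)
Start: 33
Convert 0b10 (binary) → 2 (decimal)
33 × 2 = 66
66 × 2 = 132
132 ÷ 2 = 66
66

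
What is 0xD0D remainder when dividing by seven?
Convert 0xD0D (hexadecimal) → 13×256 + 13 = 3341 (decimal)
Convert seven (English words) → 7 (decimal)
Compute 3341 mod 7 = 2
2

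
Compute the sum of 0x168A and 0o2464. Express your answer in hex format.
Convert 0x168A (hexadecimal) → 1×4096 + 6×256 + 8×16 + 10 = 5770 (decimal)
Convert 0o2464 (octal) → 2×512 + 4×64 + 6×8 + 4 = 1332 (decimal)
Compute 5770 + 1332 = 7102
Convert 7102 (decimal) → 7102 = 1×4096 + 11×256 + 11×16 + 14 → 0x1BBE (hexadecimal)
0x1BBE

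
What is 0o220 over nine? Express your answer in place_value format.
Convert 0o220 (octal) → 2×64 + 2×8 = 144 (decimal)
Convert nine (English words) → 9 (decimal)
Compute 144 ÷ 9 = 16
Convert 16 (decimal) → 16 = 1×10 + 6 → 1 ten, 6 ones (place-value notation)
1 ten, 6 ones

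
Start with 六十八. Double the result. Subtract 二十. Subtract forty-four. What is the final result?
Convert 六十八 (Chinese numeral) → 6×10 + 8 = 68 (decimal)
Start: 68
68 × 2 = 136
Convert 二十 (Chinese numeral) → 2×10 = 20 (decimal)
136 - 20 = 116
Convert forty-four (English words) → 44 (decimal)
116 - 44 = 72
72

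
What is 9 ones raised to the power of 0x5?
Convert 9 ones (place-value notation) → 9 (decimal)
Convert 0x5 (hexadecimal) → 5 (decimal)
Compute 9 ^ 5 = 59049
59049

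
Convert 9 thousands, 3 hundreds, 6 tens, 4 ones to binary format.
Convert 9 thousands, 3 hundreds, 6 tens, 4 ones (place-value notation) → 9×1000 + 3×100 + 6×10 + 4 = 9364 (decimal)
Convert 9364 (decimal) → 9364 = 8192 + 1024 + 128 + 16 + 4 → 0b10010010010100 (binary)
0b10010010010100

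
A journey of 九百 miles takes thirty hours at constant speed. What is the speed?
Convert 九百 (Chinese numeral) → 9×100 = 900 (decimal)
Convert thirty (English words) → 30 (decimal)
Compute 900 ÷ 30 = 30
30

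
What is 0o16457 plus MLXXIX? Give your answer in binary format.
Convert 0o16457 (octal) → 1×4096 + 6×512 + 4×64 + 5×8 + 7 = 7471 (decimal)
Convert MLXXIX (Roman numeral) → 1000 + 50 + 10 + 10 + 9 = 1079 (decimal)
Compute 7471 + 1079 = 8550
Convert 8550 (decimal) → 8550 = 8192 + 256 + 64 + 32 + 4 + 2 → 0b10000101100110 (binary)
0b10000101100110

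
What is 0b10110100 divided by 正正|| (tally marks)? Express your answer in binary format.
Convert 0b10110100 (binary) → 128 + 32 + 16 + 4 = 180 (decimal)
Convert 正正|| (tally marks) → 5 + 5 + 2 = 12 (decimal)
Compute 180 ÷ 12 = 15
Convert 15 (decimal) → 15 = 8 + 4 + 2 + 1 → 0b1111 (binary)
0b1111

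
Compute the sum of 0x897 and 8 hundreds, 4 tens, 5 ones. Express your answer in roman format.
Convert 0x897 (hexadecimal) → 8×256 + 9×16 + 7 = 2199 (decimal)
Convert 8 hundreds, 4 tens, 5 ones (place-value notation) → 8×100 + 4×10 + 5 = 845 (decimal)
Compute 2199 + 845 = 3044
Convert 3044 (decimal) → 3044 = 1000 + 1000 + 1000 + 40 + 4 → MMMXLIV (Roman numeral)
MMMXLIV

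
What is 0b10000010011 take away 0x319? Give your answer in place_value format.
Convert 0b10000010011 (binary) → 1024 + 16 + 2 + 1 = 1043 (decimal)
Convert 0x319 (hexadecimal) → 3×256 + 1×16 + 9 = 793 (decimal)
Compute 1043 - 793 = 250
Convert 250 (decimal) → 250 = 2×100 + 5×10 → 2 hundreds, 5 tens (place-value notation)
2 hundreds, 5 tens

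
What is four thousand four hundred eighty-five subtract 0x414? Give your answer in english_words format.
Convert four thousand four hundred eighty-five (English words) → 4×1000 + 4×100 + 85 = 4485 (decimal)
Convert 0x414 (hexadecimal) → 4×256 + 1×16 + 4 = 1044 (decimal)
Compute 4485 - 1044 = 3441
Convert 3441 (decimal) → 3441 = 3×1000 + 4×100 + 41 → three thousand four hundred forty-one (English words)
three thousand four hundred forty-one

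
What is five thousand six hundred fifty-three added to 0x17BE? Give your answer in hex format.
Convert five thousand six hundred fifty-three (English words) → 5×1000 + 6×100 + 53 = 5653 (decimal)
Convert 0x17BE (hexadecimal) → 1×4096 + 7×256 + 11×16 + 14 = 6078 (decimal)
Compute 5653 + 6078 = 11731
Convert 11731 (decimal) → 11731 = 2×4096 + 13×256 + 13×16 + 3 → 0x2DD3 (hexadecimal)
0x2DD3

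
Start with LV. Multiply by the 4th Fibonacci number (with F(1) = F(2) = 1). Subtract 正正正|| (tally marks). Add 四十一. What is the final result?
Convert LV (Roman numeral) → 50 + 5 = 55 (decimal)
Start: 55
Convert the 4th Fibonacci number (with F(1) = F(2) = 1) (Fibonacci index) → 1, 1, 2, 3 → 3 (decimal)
55 × 3 = 165
Convert 正正正|| (tally marks) → 5 + 5 + 5 + 2 = 17 (decimal)
165 - 17 = 148
Convert 四十一 (Chinese numeral) → 4×10 + 1 = 41 (decimal)
148 + 41 = 189
189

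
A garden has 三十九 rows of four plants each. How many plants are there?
Convert four (English words) → 4 (decimal)
Convert 三十九 (Chinese numeral) → 3×10 + 9 = 39 (decimal)
Compute 4 × 39 = 156
156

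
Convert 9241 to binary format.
Convert 9241 (decimal) → 9241 = 8192 + 1024 + 16 + 8 + 1 → 0b10010000011001 (binary)
0b10010000011001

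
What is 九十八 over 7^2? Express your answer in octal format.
Convert 九十八 (Chinese numeral) → 9×10 + 8 = 98 (decimal)
Convert 7^2 (power) → 49 (decimal)
Compute 98 ÷ 49 = 2
Convert 2 (decimal) → 0o2 (octal)
0o2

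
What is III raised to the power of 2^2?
Convert III (Roman numeral) → 1 + 1 + 1 = 3 (decimal)
Convert 2^2 (power) → 4 (decimal)
Compute 3 ^ 4 = 81
81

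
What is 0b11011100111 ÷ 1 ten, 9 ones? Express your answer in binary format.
Convert 0b11011100111 (binary) → 1024 + 512 + 128 + 64 + 32 + 4 + 2 + 1 = 1767 (decimal)
Convert 1 ten, 9 ones (place-value notation) → 1×10 + 9 = 19 (decimal)
Compute 1767 ÷ 19 = 93
Convert 93 (decimal) → 93 = 64 + 16 + 8 + 4 + 1 → 0b1011101 (binary)
0b1011101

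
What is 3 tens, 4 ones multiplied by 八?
Convert 3 tens, 4 ones (place-value notation) → 3×10 + 4 = 34 (decimal)
Convert 八 (Chinese numeral) → 8 (decimal)
Compute 34 × 8 = 272
272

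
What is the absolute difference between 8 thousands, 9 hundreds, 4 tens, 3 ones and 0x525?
Convert 8 thousands, 9 hundreds, 4 tens, 3 ones (place-value notation) → 8×1000 + 9×100 + 4×10 + 3 = 8943 (decimal)
Convert 0x525 (hexadecimal) → 5×256 + 2×16 + 5 = 1317 (decimal)
Compute |8943 - 1317| = 7626
7626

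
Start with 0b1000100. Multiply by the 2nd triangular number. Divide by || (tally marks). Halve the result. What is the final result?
Convert 0b1000100 (binary) → 64 + 4 = 68 (decimal)
Start: 68
Convert the 2nd triangular number (triangular index) → 2×3/2 = 3 (decimal)
68 × 3 = 204
Convert || (tally marks) → 2 (decimal)
204 ÷ 2 = 102
102 ÷ 2 = 51
51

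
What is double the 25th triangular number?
The 25th triangular number = 25×26/2 = 325
Compute 325 × 2 = 650
650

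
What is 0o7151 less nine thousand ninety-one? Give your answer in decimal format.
Convert 0o7151 (octal) → 7×512 + 1×64 + 5×8 + 1 = 3689 (decimal)
Convert nine thousand ninety-one (English words) → 9×1000 + 91 = 9091 (decimal)
Compute 3689 - 9091 = -5402
-5402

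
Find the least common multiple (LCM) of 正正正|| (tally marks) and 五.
Convert 正正正|| (tally marks) → 5 + 5 + 5 + 2 = 17 (decimal)
Convert 五 (Chinese numeral) → 5 (decimal)
Compute lcm(17, 5) = 85
85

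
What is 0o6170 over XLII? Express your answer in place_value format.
Convert 0o6170 (octal) → 6×512 + 1×64 + 7×8 = 3192 (decimal)
Convert XLII (Roman numeral) → 40 + 1 + 1 = 42 (decimal)
Compute 3192 ÷ 42 = 76
Convert 76 (decimal) → 76 = 7×10 + 6 → 7 tens, 6 ones (place-value notation)
7 tens, 6 ones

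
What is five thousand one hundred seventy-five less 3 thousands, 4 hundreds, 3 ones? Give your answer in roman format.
Convert five thousand one hundred seventy-five (English words) → 5×1000 + 1×100 + 75 = 5175 (decimal)
Convert 3 thousands, 4 hundreds, 3 ones (place-value notation) → 3×1000 + 4×100 + 3 = 3403 (decimal)
Compute 5175 - 3403 = 1772
Convert 1772 (decimal) → 1772 = 1000 + 500 + 100 + 100 + 50 + 10 + 10 + 1 + 1 → MDCCLXXII (Roman numeral)
MDCCLXXII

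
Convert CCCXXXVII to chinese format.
Convert CCCXXXVII (Roman numeral) → 100 + 100 + 100 + 10 + 10 + 10 + 5 + 1 + 1 = 337 (decimal)
Convert 337 (decimal) → 337 = 3×100 + 3×10 + 7 → 三百三十七 (Chinese numeral)
三百三十七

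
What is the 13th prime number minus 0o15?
The 13th prime number = 41
Convert 0o15 (octal) → 1×8 + 5 = 13 (decimal)
Compute 41 - 13 = 28
28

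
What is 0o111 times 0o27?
Convert 0o111 (octal) → 1×64 + 1×8 + 1 = 73 (decimal)
Convert 0o27 (octal) → 2×8 + 7 = 23 (decimal)
Compute 73 × 23 = 1679
1679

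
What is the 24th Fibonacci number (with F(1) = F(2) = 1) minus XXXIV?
The 24th Fibonacci number (with F(1) = F(2) = 1) = 46368
Convert XXXIV (Roman numeral) → 10 + 10 + 10 + 4 = 34 (decimal)
Compute 46368 - 34 = 46334
46334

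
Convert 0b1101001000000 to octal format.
Convert 0b1101001000000 (binary) → 4096 + 2048 + 512 + 64 = 6720 (decimal)
Convert 6720 (decimal) → 6720 = 1×4096 + 5×512 + 1×64 → 0o15100 (octal)
0o15100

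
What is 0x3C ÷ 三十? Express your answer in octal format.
Convert 0x3C (hexadecimal) → 3×16 + 12 = 60 (decimal)
Convert 三十 (Chinese numeral) → 3×10 = 30 (decimal)
Compute 60 ÷ 30 = 2
Convert 2 (decimal) → 0o2 (octal)
0o2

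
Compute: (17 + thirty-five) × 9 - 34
Convert thirty-five (English words) → 35 (decimal)
Expression in decimal: (17 + 35) × 9 - 34
Parentheses first: 17 + 35 = 52
Multiply: 52 × 9 = 468
Subtract: 468 - 34 = 434
434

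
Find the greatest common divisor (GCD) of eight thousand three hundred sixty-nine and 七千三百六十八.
Convert eight thousand three hundred sixty-nine (English words) → 8×1000 + 3×100 + 69 = 8369 (decimal)
Convert 七千三百六十八 (Chinese numeral) → 7×1000 + 3×100 + 6×10 + 8 = 7368 (decimal)
Compute gcd(8369, 7368) = 1
1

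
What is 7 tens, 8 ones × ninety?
Convert 7 tens, 8 ones (place-value notation) → 7×10 + 8 = 78 (decimal)
Convert ninety (English words) → 90 (decimal)
Compute 78 × 90 = 7020
7020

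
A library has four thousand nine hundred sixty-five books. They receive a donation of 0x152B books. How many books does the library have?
Convert four thousand nine hundred sixty-five (English words) → 4×1000 + 9×100 + 65 = 4965 (decimal)
Convert 0x152B (hexadecimal) → 1×4096 + 5×256 + 2×16 + 11 = 5419 (decimal)
Compute 4965 + 5419 = 10384
10384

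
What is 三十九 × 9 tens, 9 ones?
Convert 三十九 (Chinese numeral) → 3×10 + 9 = 39 (decimal)
Convert 9 tens, 9 ones (place-value notation) → 9×10 + 9 = 99 (decimal)
Compute 39 × 99 = 3861
3861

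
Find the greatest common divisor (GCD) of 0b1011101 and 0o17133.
Convert 0b1011101 (binary) → 64 + 16 + 8 + 4 + 1 = 93 (decimal)
Convert 0o17133 (octal) → 1×4096 + 7×512 + 1×64 + 3×8 + 3 = 7771 (decimal)
Compute gcd(93, 7771) = 1
1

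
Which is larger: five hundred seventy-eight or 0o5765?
Convert five hundred seventy-eight (English words) → 5×100 + 78 = 578 (decimal)
Convert 0o5765 (octal) → 5×512 + 7×64 + 6×8 + 5 = 3061 (decimal)
Compare 578 vs 3061: larger = 3061
3061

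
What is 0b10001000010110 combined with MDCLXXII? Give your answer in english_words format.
Convert 0b10001000010110 (binary) → 8192 + 512 + 16 + 4 + 2 = 8726 (decimal)
Convert MDCLXXII (Roman numeral) → 1000 + 500 + 100 + 50 + 10 + 10 + 1 + 1 = 1672 (decimal)
Compute 8726 + 1672 = 10398
Convert 10398 (decimal) → 10398 = 10×1000 + 3×100 + 98 → ten thousand three hundred ninety-eight (English words)
ten thousand three hundred ninety-eight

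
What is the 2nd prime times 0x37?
Convert the 2nd prime (prime index) → 3 (decimal)
Convert 0x37 (hexadecimal) → 3×16 + 7 = 55 (decimal)
Compute 3 × 55 = 165
165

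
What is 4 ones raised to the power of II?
Convert 4 ones (place-value notation) → 4 (decimal)
Convert II (Roman numeral) → 1 + 1 = 2 (decimal)
Compute 4 ^ 2 = 16
16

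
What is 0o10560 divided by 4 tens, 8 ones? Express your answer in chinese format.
Convert 0o10560 (octal) → 1×4096 + 5×64 + 6×8 = 4464 (decimal)
Convert 4 tens, 8 ones (place-value notation) → 4×10 + 8 = 48 (decimal)
Compute 4464 ÷ 48 = 93
Convert 93 (decimal) → 93 = 9×10 + 3 → 九十三 (Chinese numeral)
九十三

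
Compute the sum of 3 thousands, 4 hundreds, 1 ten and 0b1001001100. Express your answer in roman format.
Convert 3 thousands, 4 hundreds, 1 ten (place-value notation) → 3×1000 + 4×100 + 1×10 = 3410 (decimal)
Convert 0b1001001100 (binary) → 512 + 64 + 8 + 4 = 588 (decimal)
Compute 3410 + 588 = 3998
Convert 3998 (decimal) → 3998 = 1000 + 1000 + 1000 + 900 + 90 + 5 + 1 + 1 + 1 → MMMCMXCVIII (Roman numeral)
MMMCMXCVIII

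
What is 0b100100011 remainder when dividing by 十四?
Convert 0b100100011 (binary) → 256 + 32 + 2 + 1 = 291 (decimal)
Convert 十四 (Chinese numeral) → 1×10 + 4 = 14 (decimal)
Compute 291 mod 14 = 11
11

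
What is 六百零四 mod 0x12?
Convert 六百零四 (Chinese numeral) → 6×100 + 4 = 604 (decimal)
Convert 0x12 (hexadecimal) → 1×16 + 2 = 18 (decimal)
Compute 604 mod 18 = 10
10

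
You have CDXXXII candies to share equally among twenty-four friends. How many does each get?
Convert CDXXXII (Roman numeral) → 400 + 10 + 10 + 10 + 1 + 1 = 432 (decimal)
Convert twenty-four (English words) → 24 (decimal)
Compute 432 ÷ 24 = 18
18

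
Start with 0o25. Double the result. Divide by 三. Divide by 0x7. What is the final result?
Convert 0o25 (octal) → 2×8 + 5 = 21 (decimal)
Start: 21
21 × 2 = 42
Convert 三 (Chinese numeral) → 3 (decimal)
42 ÷ 3 = 14
Convert 0x7 (hexadecimal) → 7 (decimal)
14 ÷ 7 = 2
2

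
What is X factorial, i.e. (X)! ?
Convert X (Roman numeral) → 10 (decimal)
Compute 10! = 3628800
3628800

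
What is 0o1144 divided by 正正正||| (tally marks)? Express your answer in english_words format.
Convert 0o1144 (octal) → 1×512 + 1×64 + 4×8 + 4 = 612 (decimal)
Convert 正正正||| (tally marks) → 5 + 5 + 5 + 3 = 18 (decimal)
Compute 612 ÷ 18 = 34
Convert 34 (decimal) → thirty-four (English words)
thirty-four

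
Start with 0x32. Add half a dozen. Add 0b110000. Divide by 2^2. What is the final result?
Convert 0x32 (hexadecimal) → 3×16 + 2 = 50 (decimal)
Start: 50
Convert half a dozen (colloquial) → 6 (decimal)
50 + 6 = 56
Convert 0b110000 (binary) → 32 + 16 = 48 (decimal)
56 + 48 = 104
Convert 2^2 (power) → 4 (decimal)
104 ÷ 4 = 26
26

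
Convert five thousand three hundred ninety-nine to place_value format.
Convert five thousand three hundred ninety-nine (English words) → 5×1000 + 3×100 + 99 = 5399 (decimal)
Convert 5399 (decimal) → 5399 = 5×1000 + 3×100 + 9×10 + 9 → 5 thousands, 3 hundreds, 9 tens, 9 ones (place-value notation)
5 thousands, 3 hundreds, 9 tens, 9 ones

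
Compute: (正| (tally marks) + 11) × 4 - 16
Convert 正| (tally marks) → 5 + 1 = 6 (decimal)
Expression in decimal: (6 + 11) × 4 - 16
Parentheses first: 6 + 11 = 17
Multiply: 17 × 4 = 68
Subtract: 68 - 16 = 52
52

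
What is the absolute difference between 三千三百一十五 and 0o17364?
Convert 三千三百一十五 (Chinese numeral) → 3×1000 + 3×100 + 1×10 + 5 = 3315 (decimal)
Convert 0o17364 (octal) → 1×4096 + 7×512 + 3×64 + 6×8 + 4 = 7924 (decimal)
Compute |3315 - 7924| = 4609
4609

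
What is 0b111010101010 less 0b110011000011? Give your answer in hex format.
Convert 0b111010101010 (binary) → 2048 + 1024 + 512 + 128 + 32 + 8 + 2 = 3754 (decimal)
Convert 0b110011000011 (binary) → 2048 + 1024 + 128 + 64 + 2 + 1 = 3267 (decimal)
Compute 3754 - 3267 = 487
Convert 487 (decimal) → 487 = 1×256 + 14×16 + 7 → 0x1E7 (hexadecimal)
0x1E7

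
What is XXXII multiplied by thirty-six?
Convert XXXII (Roman numeral) → 10 + 10 + 10 + 1 + 1 = 32 (decimal)
Convert thirty-six (English words) → 36 (decimal)
Compute 32 × 36 = 1152
1152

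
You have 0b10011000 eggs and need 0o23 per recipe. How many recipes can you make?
Convert 0b10011000 (binary) → 128 + 16 + 8 = 152 (decimal)
Convert 0o23 (octal) → 2×8 + 3 = 19 (decimal)
Compute 152 ÷ 19 = 8
8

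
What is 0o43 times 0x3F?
Convert 0o43 (octal) → 4×8 + 3 = 35 (decimal)
Convert 0x3F (hexadecimal) → 3×16 + 15 = 63 (decimal)
Compute 35 × 63 = 2205
2205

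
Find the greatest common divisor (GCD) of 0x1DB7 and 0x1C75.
Convert 0x1DB7 (hexadecimal) → 1×4096 + 13×256 + 11×16 + 7 = 7607 (decimal)
Convert 0x1C75 (hexadecimal) → 1×4096 + 12×256 + 7×16 + 5 = 7285 (decimal)
Compute gcd(7607, 7285) = 1
1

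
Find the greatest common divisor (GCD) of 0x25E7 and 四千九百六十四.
Convert 0x25E7 (hexadecimal) → 2×4096 + 5×256 + 14×16 + 7 = 9703 (decimal)
Convert 四千九百六十四 (Chinese numeral) → 4×1000 + 9×100 + 6×10 + 4 = 4964 (decimal)
Compute gcd(9703, 4964) = 1
1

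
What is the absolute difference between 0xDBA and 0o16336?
Convert 0xDBA (hexadecimal) → 13×256 + 11×16 + 10 = 3514 (decimal)
Convert 0o16336 (octal) → 1×4096 + 6×512 + 3×64 + 3×8 + 6 = 7390 (decimal)
Compute |3514 - 7390| = 3876
3876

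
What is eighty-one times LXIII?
Convert eighty-one (English words) → 81 (decimal)
Convert LXIII (Roman numeral) → 50 + 10 + 1 + 1 + 1 = 63 (decimal)
Compute 81 × 63 = 5103
5103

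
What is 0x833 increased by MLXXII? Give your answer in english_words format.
Convert 0x833 (hexadecimal) → 8×256 + 3×16 + 3 = 2099 (decimal)
Convert MLXXII (Roman numeral) → 1000 + 50 + 10 + 10 + 1 + 1 = 1072 (decimal)
Compute 2099 + 1072 = 3171
Convert 3171 (decimal) → 3171 = 3×1000 + 1×100 + 71 → three thousand one hundred seventy-one (English words)
three thousand one hundred seventy-one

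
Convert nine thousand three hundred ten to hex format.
Convert nine thousand three hundred ten (English words) → 9×1000 + 3×100 + 10 = 9310 (decimal)
Convert 9310 (decimal) → 9310 = 2×4096 + 4×256 + 5×16 + 14 → 0x245E (hexadecimal)
0x245E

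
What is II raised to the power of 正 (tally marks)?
Convert II (Roman numeral) → 1 + 1 = 2 (decimal)
Convert 正 (tally marks) → 5 (decimal)
Compute 2 ^ 5 = 32
32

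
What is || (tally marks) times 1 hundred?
Convert || (tally marks) → 2 (decimal)
Convert 1 hundred (place-value notation) → 1×100 = 100 (decimal)
Compute 2 × 100 = 200
200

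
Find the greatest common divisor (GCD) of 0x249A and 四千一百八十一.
Convert 0x249A (hexadecimal) → 2×4096 + 4×256 + 9×16 + 10 = 9370 (decimal)
Convert 四千一百八十一 (Chinese numeral) → 4×1000 + 1×100 + 8×10 + 1 = 4181 (decimal)
Compute gcd(9370, 4181) = 1
1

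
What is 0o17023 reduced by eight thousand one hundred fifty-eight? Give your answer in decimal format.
Convert 0o17023 (octal) → 1×4096 + 7×512 + 2×8 + 3 = 7699 (decimal)
Convert eight thousand one hundred fifty-eight (English words) → 8×1000 + 1×100 + 58 = 8158 (decimal)
Compute 7699 - 8158 = -459
-459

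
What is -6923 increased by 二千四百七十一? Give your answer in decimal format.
Convert 二千四百七十一 (Chinese numeral) → 2×1000 + 4×100 + 7×10 + 1 = 2471 (decimal)
Compute -6923 + 2471 = -4452
-4452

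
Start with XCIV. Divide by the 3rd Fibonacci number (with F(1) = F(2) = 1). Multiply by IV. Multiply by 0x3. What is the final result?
Convert XCIV (Roman numeral) → 90 + 4 = 94 (decimal)
Start: 94
Convert the 3rd Fibonacci number (with F(1) = F(2) = 1) (Fibonacci index) → 1, 1, 2 → 2 (decimal)
94 ÷ 2 = 47
Convert IV (Roman numeral) → 4 (decimal)
47 × 4 = 188
Convert 0x3 (hexadecimal) → 3 (decimal)
188 × 3 = 564
564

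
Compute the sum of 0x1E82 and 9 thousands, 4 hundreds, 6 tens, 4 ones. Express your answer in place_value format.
Convert 0x1E82 (hexadecimal) → 1×4096 + 14×256 + 8×16 + 2 = 7810 (decimal)
Convert 9 thousands, 4 hundreds, 6 tens, 4 ones (place-value notation) → 9×1000 + 4×100 + 6×10 + 4 = 9464 (decimal)
Compute 7810 + 9464 = 17274
Convert 17274 (decimal) → 17274 = 17×1000 + 2×100 + 7×10 + 4 → 17 thousands, 2 hundreds, 7 tens, 4 ones (place-value notation)
17 thousands, 2 hundreds, 7 tens, 4 ones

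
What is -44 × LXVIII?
Convert LXVIII (Roman numeral) → 50 + 10 + 5 + 1 + 1 + 1 = 68 (decimal)
Compute -44 × 68 = -2992
-2992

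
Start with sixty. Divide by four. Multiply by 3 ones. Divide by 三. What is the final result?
Convert sixty (English words) → 60 (decimal)
Start: 60
Convert four (English words) → 4 (decimal)
60 ÷ 4 = 15
Convert 3 ones (place-value notation) → 3 (decimal)
15 × 3 = 45
Convert 三 (Chinese numeral) → 3 (decimal)
45 ÷ 3 = 15
15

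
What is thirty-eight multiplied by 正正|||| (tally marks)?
Convert thirty-eight (English words) → 38 (decimal)
Convert 正正|||| (tally marks) → 5 + 5 + 4 = 14 (decimal)
Compute 38 × 14 = 532
532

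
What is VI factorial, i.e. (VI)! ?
Convert VI (Roman numeral) → 5 + 1 = 6 (decimal)
Compute 6! = 720
720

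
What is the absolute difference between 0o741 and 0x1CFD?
Convert 0o741 (octal) → 7×64 + 4×8 + 1 = 481 (decimal)
Convert 0x1CFD (hexadecimal) → 1×4096 + 12×256 + 15×16 + 13 = 7421 (decimal)
Compute |481 - 7421| = 6940
6940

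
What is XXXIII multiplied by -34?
Convert XXXIII (Roman numeral) → 10 + 10 + 10 + 1 + 1 + 1 = 33 (decimal)
Compute 33 × -34 = -1122
-1122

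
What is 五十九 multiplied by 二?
Convert 五十九 (Chinese numeral) → 5×10 + 9 = 59 (decimal)
Convert 二 (Chinese numeral) → 2 (decimal)
Compute 59 × 2 = 118
118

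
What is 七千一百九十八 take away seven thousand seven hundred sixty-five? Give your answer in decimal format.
Convert 七千一百九十八 (Chinese numeral) → 7×1000 + 1×100 + 9×10 + 8 = 7198 (decimal)
Convert seven thousand seven hundred sixty-five (English words) → 7×1000 + 7×100 + 65 = 7765 (decimal)
Compute 7198 - 7765 = -567
-567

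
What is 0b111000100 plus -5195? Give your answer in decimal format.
Convert 0b111000100 (binary) → 256 + 128 + 64 + 4 = 452 (decimal)
Compute 452 + -5195 = -4743
-4743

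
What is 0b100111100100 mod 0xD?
Convert 0b100111100100 (binary) → 2048 + 256 + 128 + 64 + 32 + 4 = 2532 (decimal)
Convert 0xD (hexadecimal) → 13 (decimal)
Compute 2532 mod 13 = 10
10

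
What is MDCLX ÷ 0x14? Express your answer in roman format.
Convert MDCLX (Roman numeral) → 1000 + 500 + 100 + 50 + 10 = 1660 (decimal)
Convert 0x14 (hexadecimal) → 1×16 + 4 = 20 (decimal)
Compute 1660 ÷ 20 = 83
Convert 83 (decimal) → 83 = 50 + 10 + 10 + 10 + 1 + 1 + 1 → LXXXIII (Roman numeral)
LXXXIII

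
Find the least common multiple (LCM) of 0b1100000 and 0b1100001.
Convert 0b1100000 (binary) → 64 + 32 = 96 (decimal)
Convert 0b1100001 (binary) → 64 + 32 + 1 = 97 (decimal)
Compute lcm(96, 97) = 9312
9312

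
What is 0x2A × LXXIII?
Convert 0x2A (hexadecimal) → 2×16 + 10 = 42 (decimal)
Convert LXXIII (Roman numeral) → 50 + 10 + 10 + 1 + 1 + 1 = 73 (decimal)
Compute 42 × 73 = 3066
3066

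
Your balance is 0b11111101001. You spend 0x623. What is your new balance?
Convert 0b11111101001 (binary) → 1024 + 512 + 256 + 128 + 64 + 32 + 8 + 1 = 2025 (decimal)
Convert 0x623 (hexadecimal) → 6×256 + 2×16 + 3 = 1571 (decimal)
Compute 2025 - 1571 = 454
454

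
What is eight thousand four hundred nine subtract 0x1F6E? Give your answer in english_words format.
Convert eight thousand four hundred nine (English words) → 8×1000 + 4×100 + 9 = 8409 (decimal)
Convert 0x1F6E (hexadecimal) → 1×4096 + 15×256 + 6×16 + 14 = 8046 (decimal)
Compute 8409 - 8046 = 363
Convert 363 (decimal) → 363 = 3×100 + 63 → three hundred sixty-three (English words)
three hundred sixty-three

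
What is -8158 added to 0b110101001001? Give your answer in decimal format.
Convert 0b110101001001 (binary) → 2048 + 1024 + 256 + 64 + 8 + 1 = 3401 (decimal)
Compute -8158 + 3401 = -4757
-4757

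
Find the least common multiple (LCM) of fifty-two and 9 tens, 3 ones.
Convert fifty-two (English words) → 52 (decimal)
Convert 9 tens, 3 ones (place-value notation) → 9×10 + 3 = 93 (decimal)
Compute lcm(52, 93) = 4836
4836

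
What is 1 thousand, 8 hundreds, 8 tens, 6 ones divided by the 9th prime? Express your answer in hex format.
Convert 1 thousand, 8 hundreds, 8 tens, 6 ones (place-value notation) → 1×1000 + 8×100 + 8×10 + 6 = 1886 (decimal)
Convert the 9th prime (prime index) → 23 (decimal)
Compute 1886 ÷ 23 = 82
Convert 82 (decimal) → 82 = 5×16 + 2 → 0x52 (hexadecimal)
0x52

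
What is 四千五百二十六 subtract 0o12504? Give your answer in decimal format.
Convert 四千五百二十六 (Chinese numeral) → 4×1000 + 5×100 + 2×10 + 6 = 4526 (decimal)
Convert 0o12504 (octal) → 1×4096 + 2×512 + 5×64 + 4 = 5444 (decimal)
Compute 4526 - 5444 = -918
-918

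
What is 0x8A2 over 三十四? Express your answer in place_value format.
Convert 0x8A2 (hexadecimal) → 8×256 + 10×16 + 2 = 2210 (decimal)
Convert 三十四 (Chinese numeral) → 3×10 + 4 = 34 (decimal)
Compute 2210 ÷ 34 = 65
Convert 65 (decimal) → 65 = 6×10 + 5 → 6 tens, 5 ones (place-value notation)
6 tens, 5 ones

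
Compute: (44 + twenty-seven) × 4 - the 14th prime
Convert twenty-seven (English words) → 27 (decimal)
Convert the 14th prime (prime index) → 43 (decimal)
Expression in decimal: (44 + 27) × 4 - 43
Parentheses first: 44 + 27 = 71
Multiply: 71 × 4 = 284
Subtract: 284 - 43 = 241
241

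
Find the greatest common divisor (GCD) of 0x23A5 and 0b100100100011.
Convert 0x23A5 (hexadecimal) → 2×4096 + 3×256 + 10×16 + 5 = 9125 (decimal)
Convert 0b100100100011 (binary) → 2048 + 256 + 32 + 2 + 1 = 2339 (decimal)
Compute gcd(9125, 2339) = 1
1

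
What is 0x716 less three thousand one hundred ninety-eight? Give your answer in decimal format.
Convert 0x716 (hexadecimal) → 7×256 + 1×16 + 6 = 1814 (decimal)
Convert three thousand one hundred ninety-eight (English words) → 3×1000 + 1×100 + 98 = 3198 (decimal)
Compute 1814 - 3198 = -1384
-1384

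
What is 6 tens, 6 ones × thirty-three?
Convert 6 tens, 6 ones (place-value notation) → 6×10 + 6 = 66 (decimal)
Convert thirty-three (English words) → 33 (decimal)
Compute 66 × 33 = 2178
2178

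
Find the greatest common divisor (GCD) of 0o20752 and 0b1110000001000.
Convert 0o20752 (octal) → 2×4096 + 7×64 + 5×8 + 2 = 8682 (decimal)
Convert 0b1110000001000 (binary) → 4096 + 2048 + 1024 + 8 = 7176 (decimal)
Compute gcd(8682, 7176) = 6
6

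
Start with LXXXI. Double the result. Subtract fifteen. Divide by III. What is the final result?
Convert LXXXI (Roman numeral) → 50 + 10 + 10 + 10 + 1 = 81 (decimal)
Start: 81
81 × 2 = 162
Convert fifteen (English words) → 15 (decimal)
162 - 15 = 147
Convert III (Roman numeral) → 1 + 1 + 1 = 3 (decimal)
147 ÷ 3 = 49
49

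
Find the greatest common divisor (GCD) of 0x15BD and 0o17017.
Convert 0x15BD (hexadecimal) → 1×4096 + 5×256 + 11×16 + 13 = 5565 (decimal)
Convert 0o17017 (octal) → 1×4096 + 7×512 + 1×8 + 7 = 7695 (decimal)
Compute gcd(5565, 7695) = 15
15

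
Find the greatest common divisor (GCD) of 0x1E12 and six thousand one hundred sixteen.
Convert 0x1E12 (hexadecimal) → 1×4096 + 14×256 + 1×16 + 2 = 7698 (decimal)
Convert six thousand one hundred sixteen (English words) → 6×1000 + 1×100 + 16 = 6116 (decimal)
Compute gcd(7698, 6116) = 2
2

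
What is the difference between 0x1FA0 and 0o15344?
Convert 0x1FA0 (hexadecimal) → 1×4096 + 15×256 + 10×16 = 8096 (decimal)
Convert 0o15344 (octal) → 1×4096 + 5×512 + 3×64 + 4×8 + 4 = 6884 (decimal)
Difference: |8096 - 6884| = 1212
1212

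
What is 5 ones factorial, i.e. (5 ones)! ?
Convert 5 ones (place-value notation) → 5 (decimal)
Compute 5! = 120
120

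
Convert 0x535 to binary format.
Convert 0x535 (hexadecimal) → 5×256 + 3×16 + 5 = 1333 (decimal)
Convert 1333 (decimal) → 1333 = 1024 + 256 + 32 + 16 + 4 + 1 → 0b10100110101 (binary)
0b10100110101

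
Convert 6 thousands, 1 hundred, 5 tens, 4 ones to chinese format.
Convert 6 thousands, 1 hundred, 5 tens, 4 ones (place-value notation) → 6×1000 + 1×100 + 5×10 + 4 = 6154 (decimal)
Convert 6154 (decimal) → 6154 = 6×1000 + 1×100 + 5×10 + 4 → 六千一百五十四 (Chinese numeral)
六千一百五十四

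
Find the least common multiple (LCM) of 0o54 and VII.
Convert 0o54 (octal) → 5×8 + 4 = 44 (decimal)
Convert VII (Roman numeral) → 5 + 1 + 1 = 7 (decimal)
Compute lcm(44, 7) = 308
308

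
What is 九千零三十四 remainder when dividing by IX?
Convert 九千零三十四 (Chinese numeral) → 9×1000 + 3×10 + 4 = 9034 (decimal)
Convert IX (Roman numeral) → 9 (decimal)
Compute 9034 mod 9 = 7
7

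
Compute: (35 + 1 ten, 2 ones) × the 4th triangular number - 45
Convert 1 ten, 2 ones (place-value notation) → 1×10 + 2 = 12 (decimal)
Convert the 4th triangular number (triangular index) → 4×5/2 = 10 (decimal)
Expression in decimal: (35 + 12) × 10 - 45
Parentheses first: 35 + 12 = 47
Multiply: 47 × 10 = 470
Subtract: 470 - 45 = 425
425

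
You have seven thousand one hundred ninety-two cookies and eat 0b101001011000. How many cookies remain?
Convert seven thousand one hundred ninety-two (English words) → 7×1000 + 1×100 + 92 = 7192 (decimal)
Convert 0b101001011000 (binary) → 2048 + 512 + 64 + 16 + 8 = 2648 (decimal)
Compute 7192 - 2648 = 4544
4544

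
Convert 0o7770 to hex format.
Convert 0o7770 (octal) → 7×512 + 7×64 + 7×8 = 4088 (decimal)
Convert 4088 (decimal) → 4088 = 15×256 + 15×16 + 8 → 0xFF8 (hexadecimal)
0xFF8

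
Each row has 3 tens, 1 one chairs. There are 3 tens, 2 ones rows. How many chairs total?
Convert 3 tens, 1 one (place-value notation) → 3×10 + 1 = 31 (decimal)
Convert 3 tens, 2 ones (place-value notation) → 3×10 + 2 = 32 (decimal)
Compute 31 × 32 = 992
992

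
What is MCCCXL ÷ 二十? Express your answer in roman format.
Convert MCCCXL (Roman numeral) → 1000 + 100 + 100 + 100 + 40 = 1340 (decimal)
Convert 二十 (Chinese numeral) → 2×10 = 20 (decimal)
Compute 1340 ÷ 20 = 67
Convert 67 (decimal) → 67 = 50 + 10 + 5 + 1 + 1 → LXVII (Roman numeral)
LXVII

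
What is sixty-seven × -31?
Convert sixty-seven (English words) → 67 (decimal)
Compute 67 × -31 = -2077
-2077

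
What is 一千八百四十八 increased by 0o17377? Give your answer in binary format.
Convert 一千八百四十八 (Chinese numeral) → 1×1000 + 8×100 + 4×10 + 8 = 1848 (decimal)
Convert 0o17377 (octal) → 1×4096 + 7×512 + 3×64 + 7×8 + 7 = 7935 (decimal)
Compute 1848 + 7935 = 9783
Convert 9783 (decimal) → 9783 = 8192 + 1024 + 512 + 32 + 16 + 4 + 2 + 1 → 0b10011000110111 (binary)
0b10011000110111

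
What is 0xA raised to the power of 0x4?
Convert 0xA (hexadecimal) → 10 (decimal)
Convert 0x4 (hexadecimal) → 4 (decimal)
Compute 10 ^ 4 = 10000
10000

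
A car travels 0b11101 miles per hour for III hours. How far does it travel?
Convert 0b11101 (binary) → 16 + 8 + 4 + 1 = 29 (decimal)
Convert III (Roman numeral) → 1 + 1 + 1 = 3 (decimal)
Compute 29 × 3 = 87
87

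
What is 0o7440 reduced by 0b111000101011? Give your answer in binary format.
Convert 0o7440 (octal) → 7×512 + 4×64 + 4×8 = 3872 (decimal)
Convert 0b111000101011 (binary) → 2048 + 1024 + 512 + 32 + 8 + 2 + 1 = 3627 (decimal)
Compute 3872 - 3627 = 245
Convert 245 (decimal) → 245 = 128 + 64 + 32 + 16 + 4 + 1 → 0b11110101 (binary)
0b11110101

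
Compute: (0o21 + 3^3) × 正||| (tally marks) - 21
Convert 0o21 (octal) → 2×8 + 1 = 17 (decimal)
Convert 3^3 (power) → 27 (decimal)
Convert 正||| (tally marks) → 5 + 3 = 8 (decimal)
Expression in decimal: (17 + 27) × 8 - 21
Parentheses first: 17 + 27 = 44
Multiply: 44 × 8 = 352
Subtract: 352 - 21 = 331
331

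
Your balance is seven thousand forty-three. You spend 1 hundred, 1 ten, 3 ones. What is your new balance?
Convert seven thousand forty-three (English words) → 7×1000 + 43 = 7043 (decimal)
Convert 1 hundred, 1 ten, 3 ones (place-value notation) → 1×100 + 1×10 + 3 = 113 (decimal)
Compute 7043 - 113 = 6930
6930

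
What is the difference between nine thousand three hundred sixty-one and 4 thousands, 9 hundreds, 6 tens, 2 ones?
Convert nine thousand three hundred sixty-one (English words) → 9×1000 + 3×100 + 61 = 9361 (decimal)
Convert 4 thousands, 9 hundreds, 6 tens, 2 ones (place-value notation) → 4×1000 + 9×100 + 6×10 + 2 = 4962 (decimal)
Difference: |9361 - 4962| = 4399
4399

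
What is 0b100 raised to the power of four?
Convert 0b100 (binary) → 4 (decimal)
Convert four (English words) → 4 (decimal)
Compute 4 ^ 4 = 256
256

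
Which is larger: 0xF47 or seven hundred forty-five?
Convert 0xF47 (hexadecimal) → 15×256 + 4×16 + 7 = 3911 (decimal)
Convert seven hundred forty-five (English words) → 7×100 + 45 = 745 (decimal)
Compare 3911 vs 745: larger = 3911
3911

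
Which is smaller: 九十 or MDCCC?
Convert 九十 (Chinese numeral) → 9×10 = 90 (decimal)
Convert MDCCC (Roman numeral) → 1000 + 500 + 100 + 100 + 100 = 1800 (decimal)
Compare 90 vs 1800: smaller = 90
90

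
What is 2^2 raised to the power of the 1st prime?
Convert 2^2 (power) → 4 (decimal)
Convert the 1st prime (prime index) → 2 (decimal)
Compute 4 ^ 2 = 16
16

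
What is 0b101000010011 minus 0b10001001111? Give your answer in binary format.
Convert 0b101000010011 (binary) → 2048 + 512 + 16 + 2 + 1 = 2579 (decimal)
Convert 0b10001001111 (binary) → 1024 + 64 + 8 + 4 + 2 + 1 = 1103 (decimal)
Compute 2579 - 1103 = 1476
Convert 1476 (decimal) → 1476 = 1024 + 256 + 128 + 64 + 4 → 0b10111000100 (binary)
0b10111000100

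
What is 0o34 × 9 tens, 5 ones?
Convert 0o34 (octal) → 3×8 + 4 = 28 (decimal)
Convert 9 tens, 5 ones (place-value notation) → 9×10 + 5 = 95 (decimal)
Compute 28 × 95 = 2660
2660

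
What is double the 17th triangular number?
The 17th triangular number = 17×18/2 = 153
Compute 153 × 2 = 306
306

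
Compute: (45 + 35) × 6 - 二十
Convert 二十 (Chinese numeral) → 2×10 = 20 (decimal)
Expression in decimal: (45 + 35) × 6 - 20
Parentheses first: 45 + 35 = 80
Multiply: 80 × 6 = 480
Subtract: 480 - 20 = 460
460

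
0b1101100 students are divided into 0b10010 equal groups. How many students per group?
Convert 0b1101100 (binary) → 64 + 32 + 8 + 4 = 108 (decimal)
Convert 0b10010 (binary) → 16 + 2 = 18 (decimal)
Compute 108 ÷ 18 = 6
6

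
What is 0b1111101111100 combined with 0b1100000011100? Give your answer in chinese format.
Convert 0b1111101111100 (binary) → 4096 + 2048 + 1024 + 512 + 256 + 64 + 32 + 16 + 8 + 4 = 8060 (decimal)
Convert 0b1100000011100 (binary) → 4096 + 2048 + 16 + 8 + 4 = 6172 (decimal)
Compute 8060 + 6172 = 14232
Convert 14232 (decimal) → 14232 = 1×10000 + 4×1000 + 2×100 + 3×10 + 2 → 一万四千二百三十二 (Chinese numeral)
一万四千二百三十二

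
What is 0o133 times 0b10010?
Convert 0o133 (octal) → 1×64 + 3×8 + 3 = 91 (decimal)
Convert 0b10010 (binary) → 16 + 2 = 18 (decimal)
Compute 91 × 18 = 1638
1638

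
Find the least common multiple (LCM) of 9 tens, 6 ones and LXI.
Convert 9 tens, 6 ones (place-value notation) → 9×10 + 6 = 96 (decimal)
Convert LXI (Roman numeral) → 50 + 10 + 1 = 61 (decimal)
Compute lcm(96, 61) = 5856
5856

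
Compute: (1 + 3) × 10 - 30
Parentheses first: 1 + 3 = 4
Multiply: 4 × 10 = 40
Subtract: 40 - 30 = 10
10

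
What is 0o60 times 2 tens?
Convert 0o60 (octal) → 6×8 = 48 (decimal)
Convert 2 tens (place-value notation) → 2×10 = 20 (decimal)
Compute 48 × 20 = 960
960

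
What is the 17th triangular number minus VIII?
The 17th triangular number = 17×18/2 = 153
Convert VIII (Roman numeral) → 5 + 1 + 1 + 1 = 8 (decimal)
Compute 153 - 8 = 145
145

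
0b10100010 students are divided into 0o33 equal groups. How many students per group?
Convert 0b10100010 (binary) → 128 + 32 + 2 = 162 (decimal)
Convert 0o33 (octal) → 3×8 + 3 = 27 (decimal)
Compute 162 ÷ 27 = 6
6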